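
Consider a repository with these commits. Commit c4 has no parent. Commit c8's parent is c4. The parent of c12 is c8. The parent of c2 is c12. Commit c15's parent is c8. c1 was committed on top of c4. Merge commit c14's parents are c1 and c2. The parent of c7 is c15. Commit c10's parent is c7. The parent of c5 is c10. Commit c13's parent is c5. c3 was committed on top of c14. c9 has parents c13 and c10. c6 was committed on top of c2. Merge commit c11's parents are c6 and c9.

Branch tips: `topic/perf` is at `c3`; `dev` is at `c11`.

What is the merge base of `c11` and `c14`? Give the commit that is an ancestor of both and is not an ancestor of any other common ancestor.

Ancestors of c11: {c10, c11, c12, c13, c15, c2, c4, c5, c6, c7, c8, c9}.
Ancestors of c14: {c1, c12, c14, c2, c4, c8}.
Common ancestors: {c12, c2, c4, c8}.
Among these, c2 is not an ancestor of any other common ancestor — it is the merge base.

c2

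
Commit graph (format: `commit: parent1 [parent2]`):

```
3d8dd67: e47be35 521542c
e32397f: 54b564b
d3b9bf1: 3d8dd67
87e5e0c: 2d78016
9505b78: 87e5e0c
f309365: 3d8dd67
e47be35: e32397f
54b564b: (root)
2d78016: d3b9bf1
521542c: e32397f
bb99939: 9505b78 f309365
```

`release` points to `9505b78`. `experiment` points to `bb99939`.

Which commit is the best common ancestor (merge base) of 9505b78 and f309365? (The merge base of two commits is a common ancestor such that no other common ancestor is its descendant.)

3d8dd67

Ancestors of 9505b78: {2d78016, 3d8dd67, 521542c, 54b564b, 87e5e0c, 9505b78, d3b9bf1, e32397f, e47be35}.
Ancestors of f309365: {3d8dd67, 521542c, 54b564b, e32397f, e47be35, f309365}.
Common ancestors: {3d8dd67, 521542c, 54b564b, e32397f, e47be35}.
Among these, 3d8dd67 is not an ancestor of any other common ancestor — it is the merge base.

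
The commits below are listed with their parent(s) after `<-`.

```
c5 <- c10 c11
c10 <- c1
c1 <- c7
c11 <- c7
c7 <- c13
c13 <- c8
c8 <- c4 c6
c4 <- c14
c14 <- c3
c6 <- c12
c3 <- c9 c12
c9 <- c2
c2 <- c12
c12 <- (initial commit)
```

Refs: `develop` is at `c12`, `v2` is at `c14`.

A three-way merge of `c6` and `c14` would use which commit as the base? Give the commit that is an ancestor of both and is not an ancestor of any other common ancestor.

c12

Ancestors of c6: {c12, c6}.
Ancestors of c14: {c12, c14, c2, c3, c9}.
Common ancestors: {c12}.
The only common ancestor is c12, so it is the merge base.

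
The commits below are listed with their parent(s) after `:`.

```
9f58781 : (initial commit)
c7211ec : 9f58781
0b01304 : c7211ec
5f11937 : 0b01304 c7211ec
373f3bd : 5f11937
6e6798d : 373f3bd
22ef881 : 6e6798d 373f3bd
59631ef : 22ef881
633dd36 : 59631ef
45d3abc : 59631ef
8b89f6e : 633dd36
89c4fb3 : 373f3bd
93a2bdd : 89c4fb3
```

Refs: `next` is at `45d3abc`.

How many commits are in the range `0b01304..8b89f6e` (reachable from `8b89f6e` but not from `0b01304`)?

7

Reachable from 8b89f6e: {0b01304, 22ef881, 373f3bd, 59631ef, 5f11937, 633dd36, 6e6798d, 8b89f6e, 9f58781, c7211ec}.
Reachable from 0b01304: {0b01304, 9f58781, c7211ec}.
In 8b89f6e's history but not 0b01304's: {22ef881, 373f3bd, 59631ef, 5f11937, 633dd36, 6e6798d, 8b89f6e} — 7 commits.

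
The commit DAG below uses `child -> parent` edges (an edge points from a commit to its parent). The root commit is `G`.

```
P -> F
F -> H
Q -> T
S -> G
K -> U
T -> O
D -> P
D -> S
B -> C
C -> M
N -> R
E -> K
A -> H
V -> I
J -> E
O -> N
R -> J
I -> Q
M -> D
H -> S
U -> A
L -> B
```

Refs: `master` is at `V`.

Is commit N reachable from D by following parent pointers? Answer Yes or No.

No

Ancestors of D: {D, F, G, H, P, S}.
N is not in that set, so it is not an ancestor of D.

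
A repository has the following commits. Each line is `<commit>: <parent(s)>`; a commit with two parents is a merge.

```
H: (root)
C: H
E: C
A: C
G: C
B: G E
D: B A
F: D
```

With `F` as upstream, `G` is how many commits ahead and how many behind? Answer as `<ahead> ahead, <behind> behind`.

Reachable from G: {C, G, H}.
Reachable from F: {A, B, C, D, E, F, G, H}.
Only in G's history (ahead): {} — 0.
Only in F's history (behind): {A, B, D, E, F} — 5.

0 ahead, 5 behind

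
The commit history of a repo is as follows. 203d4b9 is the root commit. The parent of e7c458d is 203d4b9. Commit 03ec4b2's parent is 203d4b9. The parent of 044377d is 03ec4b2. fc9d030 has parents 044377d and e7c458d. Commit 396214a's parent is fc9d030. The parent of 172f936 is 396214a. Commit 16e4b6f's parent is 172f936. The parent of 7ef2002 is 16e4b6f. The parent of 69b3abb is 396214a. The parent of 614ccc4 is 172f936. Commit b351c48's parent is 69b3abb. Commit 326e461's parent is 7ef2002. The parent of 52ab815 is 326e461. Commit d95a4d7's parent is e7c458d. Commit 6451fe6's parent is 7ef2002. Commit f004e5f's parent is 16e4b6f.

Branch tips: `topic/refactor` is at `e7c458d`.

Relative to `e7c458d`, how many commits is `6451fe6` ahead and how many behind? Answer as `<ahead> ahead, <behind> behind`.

8 ahead, 0 behind

Reachable from 6451fe6: {03ec4b2, 044377d, 16e4b6f, 172f936, 203d4b9, 396214a, 6451fe6, 7ef2002, e7c458d, fc9d030}.
Reachable from e7c458d: {203d4b9, e7c458d}.
Only in 6451fe6's history (ahead): {03ec4b2, 044377d, 16e4b6f, 172f936, 396214a, 6451fe6, 7ef2002, fc9d030} — 8.
Only in e7c458d's history (behind): {} — 0.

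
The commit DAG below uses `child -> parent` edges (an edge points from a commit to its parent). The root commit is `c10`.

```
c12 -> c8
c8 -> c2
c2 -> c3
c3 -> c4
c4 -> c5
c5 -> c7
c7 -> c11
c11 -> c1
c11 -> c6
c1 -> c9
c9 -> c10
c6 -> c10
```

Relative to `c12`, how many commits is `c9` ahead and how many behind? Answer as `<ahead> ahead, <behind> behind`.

Reachable from c9: {c10, c9}.
Reachable from c12: {c1, c10, c11, c12, c2, c3, c4, c5, c6, c7, c8, c9}.
Only in c9's history (ahead): {} — 0.
Only in c12's history (behind): {c1, c11, c12, c2, c3, c4, c5, c6, c7, c8} — 10.

0 ahead, 10 behind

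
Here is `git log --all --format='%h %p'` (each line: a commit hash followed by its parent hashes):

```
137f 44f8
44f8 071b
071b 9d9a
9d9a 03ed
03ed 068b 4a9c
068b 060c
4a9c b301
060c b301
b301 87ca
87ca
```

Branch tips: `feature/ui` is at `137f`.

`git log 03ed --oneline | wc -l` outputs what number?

Walking parent pointers from 03ed: reachable set = {03ed, 060c, 068b, 4a9c, 87ca, b301}.
That is 6 commits.

6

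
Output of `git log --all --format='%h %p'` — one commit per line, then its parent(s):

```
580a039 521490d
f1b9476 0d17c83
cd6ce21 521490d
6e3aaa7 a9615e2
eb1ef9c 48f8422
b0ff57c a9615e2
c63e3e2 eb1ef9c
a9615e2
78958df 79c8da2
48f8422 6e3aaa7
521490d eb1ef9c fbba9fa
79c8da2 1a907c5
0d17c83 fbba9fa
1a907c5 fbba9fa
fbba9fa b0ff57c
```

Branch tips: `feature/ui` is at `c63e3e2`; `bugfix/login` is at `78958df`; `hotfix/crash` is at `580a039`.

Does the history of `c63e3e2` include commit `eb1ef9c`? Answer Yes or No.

Ancestors of c63e3e2 (commits reachable by following parents): {48f8422, 6e3aaa7, a9615e2, c63e3e2, eb1ef9c}.
eb1ef9c is in that set, so it is an ancestor of c63e3e2.

Yes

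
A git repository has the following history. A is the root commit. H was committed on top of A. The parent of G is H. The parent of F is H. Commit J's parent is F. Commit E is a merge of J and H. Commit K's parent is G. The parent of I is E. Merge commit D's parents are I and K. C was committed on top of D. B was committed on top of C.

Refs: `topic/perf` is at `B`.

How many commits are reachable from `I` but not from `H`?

4

Reachable from I: {A, E, F, H, I, J}.
Reachable from H: {A, H}.
In I's history but not H's: {E, F, I, J} — 4 commits.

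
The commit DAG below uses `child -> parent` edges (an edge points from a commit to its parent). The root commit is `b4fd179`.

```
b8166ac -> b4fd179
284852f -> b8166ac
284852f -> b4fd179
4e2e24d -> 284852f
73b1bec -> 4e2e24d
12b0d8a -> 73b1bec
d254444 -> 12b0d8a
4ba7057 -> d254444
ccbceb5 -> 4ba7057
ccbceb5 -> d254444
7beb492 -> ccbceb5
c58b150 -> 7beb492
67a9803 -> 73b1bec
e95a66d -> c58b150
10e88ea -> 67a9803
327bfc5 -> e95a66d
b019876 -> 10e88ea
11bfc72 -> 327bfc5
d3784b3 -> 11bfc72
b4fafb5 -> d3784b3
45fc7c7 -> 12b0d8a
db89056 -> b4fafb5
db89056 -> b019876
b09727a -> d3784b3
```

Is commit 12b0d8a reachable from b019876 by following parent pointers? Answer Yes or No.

Ancestors of b019876: {10e88ea, 284852f, 4e2e24d, 67a9803, 73b1bec, b019876, b4fd179, b8166ac}.
12b0d8a is not in that set, so it is not an ancestor of b019876.

No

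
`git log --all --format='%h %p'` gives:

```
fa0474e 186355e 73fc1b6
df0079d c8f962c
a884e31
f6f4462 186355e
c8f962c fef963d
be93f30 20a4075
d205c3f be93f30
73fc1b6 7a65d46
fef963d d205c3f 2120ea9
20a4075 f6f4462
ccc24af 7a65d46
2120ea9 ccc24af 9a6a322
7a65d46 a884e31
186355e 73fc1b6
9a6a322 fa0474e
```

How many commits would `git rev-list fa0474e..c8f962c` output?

9

Reachable from c8f962c: {186355e, 20a4075, 2120ea9, 73fc1b6, 7a65d46, 9a6a322, a884e31, be93f30, c8f962c, ccc24af, d205c3f, f6f4462, fa0474e, fef963d}.
Reachable from fa0474e: {186355e, 73fc1b6, 7a65d46, a884e31, fa0474e}.
In c8f962c's history but not fa0474e's: {20a4075, 2120ea9, 9a6a322, be93f30, c8f962c, ccc24af, d205c3f, f6f4462, fef963d} — 9 commits.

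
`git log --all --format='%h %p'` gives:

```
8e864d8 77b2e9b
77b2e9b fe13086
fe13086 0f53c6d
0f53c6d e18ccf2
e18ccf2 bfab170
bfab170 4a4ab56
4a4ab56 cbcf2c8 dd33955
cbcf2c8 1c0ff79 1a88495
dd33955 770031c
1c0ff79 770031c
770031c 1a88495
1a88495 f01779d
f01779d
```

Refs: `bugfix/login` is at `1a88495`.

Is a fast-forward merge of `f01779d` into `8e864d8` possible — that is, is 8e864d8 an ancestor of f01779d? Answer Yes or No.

A fast-forward from 8e864d8 to f01779d is possible iff 8e864d8 is an ancestor of f01779d.
Ancestors of f01779d: {f01779d}.
8e864d8 is not among them, so fast-forward is not possible.

No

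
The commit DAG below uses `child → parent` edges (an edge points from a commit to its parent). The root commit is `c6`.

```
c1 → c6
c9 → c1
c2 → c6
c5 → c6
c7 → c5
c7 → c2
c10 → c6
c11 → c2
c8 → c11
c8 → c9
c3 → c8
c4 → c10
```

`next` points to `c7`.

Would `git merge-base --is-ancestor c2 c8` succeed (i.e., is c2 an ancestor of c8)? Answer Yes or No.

Ancestors of c8 (commits reachable by following parents): {c1, c11, c2, c6, c8, c9}.
c2 is in that set, so it is an ancestor of c8.

Yes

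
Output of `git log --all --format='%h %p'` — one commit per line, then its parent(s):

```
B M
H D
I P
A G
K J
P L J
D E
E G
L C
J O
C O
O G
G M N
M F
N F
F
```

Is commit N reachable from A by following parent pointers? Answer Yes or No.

Ancestors of A (commits reachable by following parents): {A, F, G, M, N}.
N is in that set, so it is an ancestor of A.

Yes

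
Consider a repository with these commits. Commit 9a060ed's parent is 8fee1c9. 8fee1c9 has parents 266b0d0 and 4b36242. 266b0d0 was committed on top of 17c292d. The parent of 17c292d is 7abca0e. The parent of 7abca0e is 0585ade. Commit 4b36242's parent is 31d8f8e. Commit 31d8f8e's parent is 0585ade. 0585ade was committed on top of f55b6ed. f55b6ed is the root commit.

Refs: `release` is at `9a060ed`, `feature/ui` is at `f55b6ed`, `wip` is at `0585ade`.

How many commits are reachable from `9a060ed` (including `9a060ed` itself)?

Walking parent pointers from 9a060ed: reachable set = {0585ade, 17c292d, 266b0d0, 31d8f8e, 4b36242, 7abca0e, 8fee1c9, 9a060ed, f55b6ed}.
That is 9 commits.

9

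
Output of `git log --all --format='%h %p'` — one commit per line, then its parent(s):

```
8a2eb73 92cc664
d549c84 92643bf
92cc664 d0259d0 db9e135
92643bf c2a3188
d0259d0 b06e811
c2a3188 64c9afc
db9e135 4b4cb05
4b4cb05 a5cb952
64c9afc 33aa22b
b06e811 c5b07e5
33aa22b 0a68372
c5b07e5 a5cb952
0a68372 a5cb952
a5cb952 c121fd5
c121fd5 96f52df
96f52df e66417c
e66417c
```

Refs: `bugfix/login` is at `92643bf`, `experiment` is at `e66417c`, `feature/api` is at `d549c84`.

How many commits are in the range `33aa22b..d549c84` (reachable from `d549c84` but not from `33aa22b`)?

4

Reachable from d549c84: {0a68372, 33aa22b, 64c9afc, 92643bf, 96f52df, a5cb952, c121fd5, c2a3188, d549c84, e66417c}.
Reachable from 33aa22b: {0a68372, 33aa22b, 96f52df, a5cb952, c121fd5, e66417c}.
In d549c84's history but not 33aa22b's: {64c9afc, 92643bf, c2a3188, d549c84} — 4 commits.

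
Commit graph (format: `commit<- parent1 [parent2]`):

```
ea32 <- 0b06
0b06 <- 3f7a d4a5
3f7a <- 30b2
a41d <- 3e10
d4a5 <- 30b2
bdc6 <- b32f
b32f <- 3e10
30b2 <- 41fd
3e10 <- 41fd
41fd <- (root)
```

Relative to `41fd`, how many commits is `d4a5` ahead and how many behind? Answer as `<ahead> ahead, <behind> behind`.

Reachable from d4a5: {30b2, 41fd, d4a5}.
Reachable from 41fd: {41fd}.
Only in d4a5's history (ahead): {30b2, d4a5} — 2.
Only in 41fd's history (behind): {} — 0.

2 ahead, 0 behind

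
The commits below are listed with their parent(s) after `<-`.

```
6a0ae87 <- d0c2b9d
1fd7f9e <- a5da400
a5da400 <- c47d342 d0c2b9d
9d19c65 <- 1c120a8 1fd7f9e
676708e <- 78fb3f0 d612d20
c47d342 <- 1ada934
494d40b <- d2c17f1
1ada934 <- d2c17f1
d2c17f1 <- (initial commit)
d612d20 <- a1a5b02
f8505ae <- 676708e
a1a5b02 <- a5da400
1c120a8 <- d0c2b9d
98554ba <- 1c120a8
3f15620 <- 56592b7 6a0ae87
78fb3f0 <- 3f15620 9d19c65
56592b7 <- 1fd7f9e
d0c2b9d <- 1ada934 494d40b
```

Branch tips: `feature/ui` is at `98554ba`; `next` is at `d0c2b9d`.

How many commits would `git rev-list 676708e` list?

16

Walking parent pointers from 676708e: reachable set = {1ada934, 1c120a8, 1fd7f9e, 3f15620, 494d40b, 56592b7, 676708e, 6a0ae87, 78fb3f0, 9d19c65, a1a5b02, a5da400, c47d342, d0c2b9d, d2c17f1, d612d20}.
That is 16 commits.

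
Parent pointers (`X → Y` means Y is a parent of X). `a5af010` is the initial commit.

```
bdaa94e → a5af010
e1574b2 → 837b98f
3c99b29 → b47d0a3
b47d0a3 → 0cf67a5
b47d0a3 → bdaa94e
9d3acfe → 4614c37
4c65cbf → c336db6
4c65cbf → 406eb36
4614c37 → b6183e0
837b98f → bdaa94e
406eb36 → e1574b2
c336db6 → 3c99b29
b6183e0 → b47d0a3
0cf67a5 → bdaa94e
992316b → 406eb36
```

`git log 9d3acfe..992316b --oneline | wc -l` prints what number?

4

Reachable from 992316b: {406eb36, 837b98f, 992316b, a5af010, bdaa94e, e1574b2}.
Reachable from 9d3acfe: {0cf67a5, 4614c37, 9d3acfe, a5af010, b47d0a3, b6183e0, bdaa94e}.
In 992316b's history but not 9d3acfe's: {406eb36, 837b98f, 992316b, e1574b2} — 4 commits.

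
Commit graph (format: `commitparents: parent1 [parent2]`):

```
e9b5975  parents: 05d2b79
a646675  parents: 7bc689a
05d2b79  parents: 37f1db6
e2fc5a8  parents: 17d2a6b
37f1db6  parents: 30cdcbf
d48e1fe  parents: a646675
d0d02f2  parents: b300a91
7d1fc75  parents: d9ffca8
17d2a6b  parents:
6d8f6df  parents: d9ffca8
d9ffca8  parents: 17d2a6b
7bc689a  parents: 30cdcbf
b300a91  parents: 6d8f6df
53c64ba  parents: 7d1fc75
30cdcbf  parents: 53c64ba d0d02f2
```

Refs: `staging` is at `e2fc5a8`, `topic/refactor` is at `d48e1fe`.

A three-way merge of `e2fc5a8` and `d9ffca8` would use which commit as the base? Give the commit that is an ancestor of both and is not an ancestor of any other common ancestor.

17d2a6b

Ancestors of e2fc5a8: {17d2a6b, e2fc5a8}.
Ancestors of d9ffca8: {17d2a6b, d9ffca8}.
Common ancestors: {17d2a6b}.
The only common ancestor is 17d2a6b, so it is the merge base.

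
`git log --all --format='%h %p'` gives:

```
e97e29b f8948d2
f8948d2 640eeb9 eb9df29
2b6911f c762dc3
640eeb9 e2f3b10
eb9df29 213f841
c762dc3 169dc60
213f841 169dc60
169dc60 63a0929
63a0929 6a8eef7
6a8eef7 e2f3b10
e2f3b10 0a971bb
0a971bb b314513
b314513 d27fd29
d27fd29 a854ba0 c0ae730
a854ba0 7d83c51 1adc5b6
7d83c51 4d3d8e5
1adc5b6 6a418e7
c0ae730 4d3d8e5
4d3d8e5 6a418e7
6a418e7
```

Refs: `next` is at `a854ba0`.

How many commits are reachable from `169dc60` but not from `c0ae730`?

10

Reachable from 169dc60: {0a971bb, 169dc60, 1adc5b6, 4d3d8e5, 63a0929, 6a418e7, 6a8eef7, 7d83c51, a854ba0, b314513, c0ae730, d27fd29, e2f3b10}.
Reachable from c0ae730: {4d3d8e5, 6a418e7, c0ae730}.
In 169dc60's history but not c0ae730's: {0a971bb, 169dc60, 1adc5b6, 63a0929, 6a8eef7, 7d83c51, a854ba0, b314513, d27fd29, e2f3b10} — 10 commits.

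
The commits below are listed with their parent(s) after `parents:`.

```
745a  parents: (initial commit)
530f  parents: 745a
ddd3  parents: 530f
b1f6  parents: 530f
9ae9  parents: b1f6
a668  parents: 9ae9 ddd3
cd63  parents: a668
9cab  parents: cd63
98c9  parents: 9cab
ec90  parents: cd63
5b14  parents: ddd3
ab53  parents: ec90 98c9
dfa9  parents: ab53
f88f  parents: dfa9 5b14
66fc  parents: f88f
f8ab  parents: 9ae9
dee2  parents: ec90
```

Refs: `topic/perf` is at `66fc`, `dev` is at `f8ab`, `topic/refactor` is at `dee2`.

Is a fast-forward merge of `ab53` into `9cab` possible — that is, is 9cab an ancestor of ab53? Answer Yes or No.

A fast-forward from 9cab to ab53 is possible iff 9cab is an ancestor of ab53.
Ancestors of ab53: {530f, 745a, 98c9, 9ae9, 9cab, a668, ab53, b1f6, cd63, ddd3, ec90}.
9cab is among them, so fast-forward is possible.

Yes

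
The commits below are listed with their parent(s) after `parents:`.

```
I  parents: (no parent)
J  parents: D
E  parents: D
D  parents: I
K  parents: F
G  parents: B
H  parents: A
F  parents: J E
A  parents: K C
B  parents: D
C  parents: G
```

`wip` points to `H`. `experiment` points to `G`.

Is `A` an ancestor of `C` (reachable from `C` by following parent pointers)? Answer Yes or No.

No

Ancestors of C: {B, C, D, G, I}.
A is not in that set, so it is not an ancestor of C.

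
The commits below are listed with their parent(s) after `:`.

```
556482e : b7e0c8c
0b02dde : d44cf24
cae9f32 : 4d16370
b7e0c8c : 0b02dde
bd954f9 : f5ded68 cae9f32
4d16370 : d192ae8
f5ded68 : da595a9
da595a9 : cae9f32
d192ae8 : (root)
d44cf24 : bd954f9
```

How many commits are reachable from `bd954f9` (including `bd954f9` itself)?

Walking parent pointers from bd954f9: reachable set = {4d16370, bd954f9, cae9f32, d192ae8, da595a9, f5ded68}.
That is 6 commits.

6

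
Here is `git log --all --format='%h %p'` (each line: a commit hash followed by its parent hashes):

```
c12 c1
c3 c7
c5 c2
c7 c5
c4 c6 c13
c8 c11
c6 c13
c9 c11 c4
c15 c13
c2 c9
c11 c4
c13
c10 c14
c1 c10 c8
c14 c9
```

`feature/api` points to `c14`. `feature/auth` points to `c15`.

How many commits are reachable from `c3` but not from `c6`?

7

Reachable from c3: {c11, c13, c2, c3, c4, c5, c6, c7, c9}.
Reachable from c6: {c13, c6}.
In c3's history but not c6's: {c11, c2, c3, c4, c5, c7, c9} — 7 commits.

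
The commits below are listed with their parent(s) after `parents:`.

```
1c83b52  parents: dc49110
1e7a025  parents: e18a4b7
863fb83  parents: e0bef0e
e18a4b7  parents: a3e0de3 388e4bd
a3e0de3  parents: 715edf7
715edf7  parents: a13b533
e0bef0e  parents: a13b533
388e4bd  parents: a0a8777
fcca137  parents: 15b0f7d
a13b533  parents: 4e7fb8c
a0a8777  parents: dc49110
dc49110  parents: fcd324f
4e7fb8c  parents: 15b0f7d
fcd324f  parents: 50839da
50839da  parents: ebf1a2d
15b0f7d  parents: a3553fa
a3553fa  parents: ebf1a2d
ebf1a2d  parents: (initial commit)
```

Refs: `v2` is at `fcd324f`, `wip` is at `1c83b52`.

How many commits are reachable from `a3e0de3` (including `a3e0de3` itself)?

7

Walking parent pointers from a3e0de3: reachable set = {15b0f7d, 4e7fb8c, 715edf7, a13b533, a3553fa, a3e0de3, ebf1a2d}.
That is 7 commits.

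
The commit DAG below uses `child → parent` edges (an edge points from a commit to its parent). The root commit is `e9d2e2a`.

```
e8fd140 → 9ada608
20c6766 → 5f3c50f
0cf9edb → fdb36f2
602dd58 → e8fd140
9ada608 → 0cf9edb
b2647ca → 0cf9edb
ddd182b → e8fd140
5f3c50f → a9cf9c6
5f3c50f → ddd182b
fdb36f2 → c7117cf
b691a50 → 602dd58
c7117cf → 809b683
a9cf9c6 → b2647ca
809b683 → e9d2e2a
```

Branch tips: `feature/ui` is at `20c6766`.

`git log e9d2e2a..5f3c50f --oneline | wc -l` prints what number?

Reachable from 5f3c50f: {0cf9edb, 5f3c50f, 809b683, 9ada608, a9cf9c6, b2647ca, c7117cf, ddd182b, e8fd140, e9d2e2a, fdb36f2}.
Reachable from e9d2e2a: {e9d2e2a}.
In 5f3c50f's history but not e9d2e2a's: {0cf9edb, 5f3c50f, 809b683, 9ada608, a9cf9c6, b2647ca, c7117cf, ddd182b, e8fd140, fdb36f2} — 10 commits.

10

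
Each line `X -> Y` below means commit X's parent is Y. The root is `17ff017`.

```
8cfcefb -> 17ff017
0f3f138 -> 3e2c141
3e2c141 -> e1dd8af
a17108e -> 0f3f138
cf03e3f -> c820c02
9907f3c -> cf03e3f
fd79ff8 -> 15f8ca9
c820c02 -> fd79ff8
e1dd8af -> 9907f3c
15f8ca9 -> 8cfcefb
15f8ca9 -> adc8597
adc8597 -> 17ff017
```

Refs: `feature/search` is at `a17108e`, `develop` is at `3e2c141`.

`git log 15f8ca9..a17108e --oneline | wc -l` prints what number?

Reachable from a17108e: {0f3f138, 15f8ca9, 17ff017, 3e2c141, 8cfcefb, 9907f3c, a17108e, adc8597, c820c02, cf03e3f, e1dd8af, fd79ff8}.
Reachable from 15f8ca9: {15f8ca9, 17ff017, 8cfcefb, adc8597}.
In a17108e's history but not 15f8ca9's: {0f3f138, 3e2c141, 9907f3c, a17108e, c820c02, cf03e3f, e1dd8af, fd79ff8} — 8 commits.

8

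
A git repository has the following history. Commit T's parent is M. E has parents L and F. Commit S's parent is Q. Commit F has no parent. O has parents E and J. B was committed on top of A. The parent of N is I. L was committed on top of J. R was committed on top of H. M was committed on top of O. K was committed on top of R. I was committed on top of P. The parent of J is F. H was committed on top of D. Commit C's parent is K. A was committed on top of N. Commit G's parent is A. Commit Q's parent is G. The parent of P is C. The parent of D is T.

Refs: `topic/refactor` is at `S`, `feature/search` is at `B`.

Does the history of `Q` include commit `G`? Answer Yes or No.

Ancestors of Q (commits reachable by following parents): {A, C, D, E, F, G, H, I, J, K, L, M, N, O, P, Q, R, T}.
G is in that set, so it is an ancestor of Q.

Yes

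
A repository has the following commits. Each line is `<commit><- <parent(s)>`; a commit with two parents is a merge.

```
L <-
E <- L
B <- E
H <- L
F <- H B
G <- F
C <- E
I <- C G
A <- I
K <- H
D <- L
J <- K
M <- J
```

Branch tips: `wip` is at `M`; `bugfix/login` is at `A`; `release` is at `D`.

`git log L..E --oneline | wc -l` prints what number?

Reachable from E: {E, L}.
Reachable from L: {L}.
In E's history but not L's: {E} — 1 commit.

1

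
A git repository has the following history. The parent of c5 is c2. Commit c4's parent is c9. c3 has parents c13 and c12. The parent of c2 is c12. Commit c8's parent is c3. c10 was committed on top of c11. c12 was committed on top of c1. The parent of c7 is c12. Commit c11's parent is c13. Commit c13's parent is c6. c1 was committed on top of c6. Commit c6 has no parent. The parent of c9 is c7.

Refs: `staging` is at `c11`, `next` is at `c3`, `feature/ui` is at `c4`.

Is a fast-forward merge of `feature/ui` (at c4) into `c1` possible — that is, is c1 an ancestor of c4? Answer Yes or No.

A fast-forward from c1 to c4 is possible iff c1 is an ancestor of c4.
Ancestors of c4: {c1, c12, c4, c6, c7, c9}.
c1 is among them, so fast-forward is possible.

Yes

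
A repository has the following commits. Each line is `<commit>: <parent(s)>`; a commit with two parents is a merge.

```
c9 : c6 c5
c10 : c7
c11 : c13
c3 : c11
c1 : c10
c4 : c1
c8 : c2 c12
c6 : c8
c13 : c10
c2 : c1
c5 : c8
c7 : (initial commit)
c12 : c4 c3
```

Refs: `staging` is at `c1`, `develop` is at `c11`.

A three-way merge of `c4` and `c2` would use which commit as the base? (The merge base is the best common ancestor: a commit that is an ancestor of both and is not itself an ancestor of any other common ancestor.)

Ancestors of c4: {c1, c10, c4, c7}.
Ancestors of c2: {c1, c10, c2, c7}.
Common ancestors: {c1, c10, c7}.
Among these, c1 is not an ancestor of any other common ancestor — it is the merge base.

c1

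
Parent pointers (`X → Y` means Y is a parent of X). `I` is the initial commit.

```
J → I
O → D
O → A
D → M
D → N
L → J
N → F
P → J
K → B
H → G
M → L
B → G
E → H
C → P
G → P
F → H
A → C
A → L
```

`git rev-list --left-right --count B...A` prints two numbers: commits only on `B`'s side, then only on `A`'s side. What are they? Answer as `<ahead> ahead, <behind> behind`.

Reachable from B: {B, G, I, J, P}.
Reachable from A: {A, C, I, J, L, P}.
Only in B's history (ahead): {B, G} — 2.
Only in A's history (behind): {A, C, L} — 3.

2 ahead, 3 behind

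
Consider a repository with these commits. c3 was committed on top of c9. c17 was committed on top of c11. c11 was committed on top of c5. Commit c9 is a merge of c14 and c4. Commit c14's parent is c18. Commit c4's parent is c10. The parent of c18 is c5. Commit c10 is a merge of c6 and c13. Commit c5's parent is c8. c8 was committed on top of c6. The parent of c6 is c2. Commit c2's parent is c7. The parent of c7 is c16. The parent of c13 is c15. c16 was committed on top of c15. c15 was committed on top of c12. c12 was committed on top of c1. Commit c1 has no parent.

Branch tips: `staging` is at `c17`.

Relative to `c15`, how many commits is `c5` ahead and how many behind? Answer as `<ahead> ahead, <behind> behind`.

Reachable from c5: {c1, c12, c15, c16, c2, c5, c6, c7, c8}.
Reachable from c15: {c1, c12, c15}.
Only in c5's history (ahead): {c16, c2, c5, c6, c7, c8} — 6.
Only in c15's history (behind): {} — 0.

6 ahead, 0 behind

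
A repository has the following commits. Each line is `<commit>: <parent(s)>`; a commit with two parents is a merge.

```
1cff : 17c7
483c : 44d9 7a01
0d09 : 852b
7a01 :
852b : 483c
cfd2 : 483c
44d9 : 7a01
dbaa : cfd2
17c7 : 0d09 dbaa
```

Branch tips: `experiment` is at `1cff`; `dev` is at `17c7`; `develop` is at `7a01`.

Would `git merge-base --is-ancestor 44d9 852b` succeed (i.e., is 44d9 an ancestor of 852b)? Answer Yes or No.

Ancestors of 852b (commits reachable by following parents): {44d9, 483c, 7a01, 852b}.
44d9 is in that set, so it is an ancestor of 852b.

Yes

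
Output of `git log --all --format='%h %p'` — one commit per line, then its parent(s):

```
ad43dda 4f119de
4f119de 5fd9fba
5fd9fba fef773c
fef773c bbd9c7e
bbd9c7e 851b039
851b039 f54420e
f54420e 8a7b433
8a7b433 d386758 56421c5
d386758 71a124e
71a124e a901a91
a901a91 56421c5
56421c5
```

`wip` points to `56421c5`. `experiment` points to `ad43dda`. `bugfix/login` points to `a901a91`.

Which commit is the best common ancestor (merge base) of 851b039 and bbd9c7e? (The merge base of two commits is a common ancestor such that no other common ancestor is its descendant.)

851b039

Ancestors of 851b039: {56421c5, 71a124e, 851b039, 8a7b433, a901a91, d386758, f54420e}.
Ancestors of bbd9c7e: {56421c5, 71a124e, 851b039, 8a7b433, a901a91, bbd9c7e, d386758, f54420e}.
Common ancestors: {56421c5, 71a124e, 851b039, 8a7b433, a901a91, d386758, f54420e}.
Among these, 851b039 is not an ancestor of any other common ancestor — it is the merge base.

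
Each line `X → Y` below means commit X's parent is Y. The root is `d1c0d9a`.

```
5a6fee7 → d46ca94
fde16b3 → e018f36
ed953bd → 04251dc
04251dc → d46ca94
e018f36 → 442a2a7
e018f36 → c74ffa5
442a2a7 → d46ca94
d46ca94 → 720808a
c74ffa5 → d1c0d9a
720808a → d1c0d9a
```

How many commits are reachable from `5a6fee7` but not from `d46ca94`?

1

Reachable from 5a6fee7: {5a6fee7, 720808a, d1c0d9a, d46ca94}.
Reachable from d46ca94: {720808a, d1c0d9a, d46ca94}.
In 5a6fee7's history but not d46ca94's: {5a6fee7} — 1 commit.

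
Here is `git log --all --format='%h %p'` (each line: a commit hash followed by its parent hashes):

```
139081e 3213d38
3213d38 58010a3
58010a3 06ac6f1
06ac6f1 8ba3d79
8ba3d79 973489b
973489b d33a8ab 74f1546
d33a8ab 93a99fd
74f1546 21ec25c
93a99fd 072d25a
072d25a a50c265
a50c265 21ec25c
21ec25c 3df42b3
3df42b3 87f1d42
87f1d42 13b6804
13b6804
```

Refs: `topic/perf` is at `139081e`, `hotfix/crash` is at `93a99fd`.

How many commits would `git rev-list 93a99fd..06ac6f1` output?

5

Reachable from 06ac6f1: {06ac6f1, 072d25a, 13b6804, 21ec25c, 3df42b3, 74f1546, 87f1d42, 8ba3d79, 93a99fd, 973489b, a50c265, d33a8ab}.
Reachable from 93a99fd: {072d25a, 13b6804, 21ec25c, 3df42b3, 87f1d42, 93a99fd, a50c265}.
In 06ac6f1's history but not 93a99fd's: {06ac6f1, 74f1546, 8ba3d79, 973489b, d33a8ab} — 5 commits.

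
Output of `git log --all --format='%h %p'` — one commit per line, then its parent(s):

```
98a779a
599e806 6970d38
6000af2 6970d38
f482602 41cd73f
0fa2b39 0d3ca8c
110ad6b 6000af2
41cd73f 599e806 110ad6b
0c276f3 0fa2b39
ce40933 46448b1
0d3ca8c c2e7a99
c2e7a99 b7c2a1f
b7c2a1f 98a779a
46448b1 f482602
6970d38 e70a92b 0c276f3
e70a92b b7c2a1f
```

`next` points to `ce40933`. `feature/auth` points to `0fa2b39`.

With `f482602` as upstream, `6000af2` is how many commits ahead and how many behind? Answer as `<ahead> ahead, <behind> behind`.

Reachable from 6000af2: {0c276f3, 0d3ca8c, 0fa2b39, 6000af2, 6970d38, 98a779a, b7c2a1f, c2e7a99, e70a92b}.
Reachable from f482602: {0c276f3, 0d3ca8c, 0fa2b39, 110ad6b, 41cd73f, 599e806, 6000af2, 6970d38, 98a779a, b7c2a1f, c2e7a99, e70a92b, f482602}.
Only in 6000af2's history (ahead): {} — 0.
Only in f482602's history (behind): {110ad6b, 41cd73f, 599e806, f482602} — 4.

0 ahead, 4 behind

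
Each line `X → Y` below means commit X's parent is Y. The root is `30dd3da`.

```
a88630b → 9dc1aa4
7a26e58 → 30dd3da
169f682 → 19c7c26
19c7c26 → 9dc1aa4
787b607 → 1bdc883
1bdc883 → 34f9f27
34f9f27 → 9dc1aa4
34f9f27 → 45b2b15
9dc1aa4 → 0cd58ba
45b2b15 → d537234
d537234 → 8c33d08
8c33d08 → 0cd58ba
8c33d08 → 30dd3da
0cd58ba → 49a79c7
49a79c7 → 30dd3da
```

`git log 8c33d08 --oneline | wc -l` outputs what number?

Walking parent pointers from 8c33d08: reachable set = {0cd58ba, 30dd3da, 49a79c7, 8c33d08}.
That is 4 commits.

4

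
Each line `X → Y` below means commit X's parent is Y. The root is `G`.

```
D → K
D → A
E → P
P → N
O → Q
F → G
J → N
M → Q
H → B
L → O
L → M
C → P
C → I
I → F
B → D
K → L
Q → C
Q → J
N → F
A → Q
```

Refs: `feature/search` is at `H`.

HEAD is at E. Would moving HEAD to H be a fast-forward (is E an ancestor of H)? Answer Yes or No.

A fast-forward from E to H is possible iff E is an ancestor of H.
Ancestors of H: {A, B, C, D, F, G, H, I, J, K, L, M, N, O, P, Q}.
E is not among them, so fast-forward is not possible.

No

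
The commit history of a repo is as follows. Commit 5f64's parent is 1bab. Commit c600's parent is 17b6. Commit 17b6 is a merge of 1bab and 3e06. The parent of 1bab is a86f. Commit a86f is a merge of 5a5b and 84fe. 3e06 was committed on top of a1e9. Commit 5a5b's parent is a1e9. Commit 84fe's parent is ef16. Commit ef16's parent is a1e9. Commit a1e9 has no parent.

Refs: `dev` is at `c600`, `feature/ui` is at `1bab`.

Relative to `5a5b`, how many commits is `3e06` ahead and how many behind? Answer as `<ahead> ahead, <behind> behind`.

1 ahead, 1 behind

Reachable from 3e06: {3e06, a1e9}.
Reachable from 5a5b: {5a5b, a1e9}.
Only in 3e06's history (ahead): {3e06} — 1.
Only in 5a5b's history (behind): {5a5b} — 1.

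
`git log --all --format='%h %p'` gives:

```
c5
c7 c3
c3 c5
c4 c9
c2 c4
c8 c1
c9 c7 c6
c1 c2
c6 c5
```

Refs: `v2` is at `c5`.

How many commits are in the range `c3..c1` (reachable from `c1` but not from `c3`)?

6

Reachable from c1: {c1, c2, c3, c4, c5, c6, c7, c9}.
Reachable from c3: {c3, c5}.
In c1's history but not c3's: {c1, c2, c4, c6, c7, c9} — 6 commits.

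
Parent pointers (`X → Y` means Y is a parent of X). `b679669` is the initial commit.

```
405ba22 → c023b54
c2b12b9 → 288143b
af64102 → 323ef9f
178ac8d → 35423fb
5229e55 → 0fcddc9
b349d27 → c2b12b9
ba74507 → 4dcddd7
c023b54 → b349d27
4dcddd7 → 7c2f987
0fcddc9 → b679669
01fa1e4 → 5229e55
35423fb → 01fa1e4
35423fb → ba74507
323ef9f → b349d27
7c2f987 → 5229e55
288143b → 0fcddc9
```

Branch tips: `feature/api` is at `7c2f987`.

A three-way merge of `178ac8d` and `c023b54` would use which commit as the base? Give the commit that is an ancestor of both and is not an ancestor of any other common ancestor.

0fcddc9

Ancestors of 178ac8d: {01fa1e4, 0fcddc9, 178ac8d, 35423fb, 4dcddd7, 5229e55, 7c2f987, b679669, ba74507}.
Ancestors of c023b54: {0fcddc9, 288143b, b349d27, b679669, c023b54, c2b12b9}.
Common ancestors: {0fcddc9, b679669}.
Among these, 0fcddc9 is not an ancestor of any other common ancestor — it is the merge base.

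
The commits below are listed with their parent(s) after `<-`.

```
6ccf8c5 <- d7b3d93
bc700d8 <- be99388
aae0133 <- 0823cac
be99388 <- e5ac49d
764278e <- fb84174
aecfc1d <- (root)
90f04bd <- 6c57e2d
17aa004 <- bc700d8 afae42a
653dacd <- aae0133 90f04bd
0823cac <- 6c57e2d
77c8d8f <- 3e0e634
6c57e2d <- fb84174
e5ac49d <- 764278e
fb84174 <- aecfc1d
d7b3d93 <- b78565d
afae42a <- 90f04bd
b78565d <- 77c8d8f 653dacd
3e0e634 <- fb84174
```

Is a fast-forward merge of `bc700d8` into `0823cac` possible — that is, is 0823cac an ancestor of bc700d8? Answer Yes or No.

A fast-forward from 0823cac to bc700d8 is possible iff 0823cac is an ancestor of bc700d8.
Ancestors of bc700d8: {764278e, aecfc1d, bc700d8, be99388, e5ac49d, fb84174}.
0823cac is not among them, so fast-forward is not possible.

No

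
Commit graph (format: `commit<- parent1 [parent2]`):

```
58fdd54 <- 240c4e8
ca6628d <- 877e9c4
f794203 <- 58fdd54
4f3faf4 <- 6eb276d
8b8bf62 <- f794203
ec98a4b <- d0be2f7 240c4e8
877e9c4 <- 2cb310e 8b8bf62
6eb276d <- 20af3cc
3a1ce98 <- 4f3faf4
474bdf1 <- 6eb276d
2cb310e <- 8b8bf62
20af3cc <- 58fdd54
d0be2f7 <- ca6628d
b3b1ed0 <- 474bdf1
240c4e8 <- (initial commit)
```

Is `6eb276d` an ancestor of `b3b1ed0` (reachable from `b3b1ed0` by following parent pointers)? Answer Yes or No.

Ancestors of b3b1ed0 (commits reachable by following parents): {20af3cc, 240c4e8, 474bdf1, 58fdd54, 6eb276d, b3b1ed0}.
6eb276d is in that set, so it is an ancestor of b3b1ed0.

Yes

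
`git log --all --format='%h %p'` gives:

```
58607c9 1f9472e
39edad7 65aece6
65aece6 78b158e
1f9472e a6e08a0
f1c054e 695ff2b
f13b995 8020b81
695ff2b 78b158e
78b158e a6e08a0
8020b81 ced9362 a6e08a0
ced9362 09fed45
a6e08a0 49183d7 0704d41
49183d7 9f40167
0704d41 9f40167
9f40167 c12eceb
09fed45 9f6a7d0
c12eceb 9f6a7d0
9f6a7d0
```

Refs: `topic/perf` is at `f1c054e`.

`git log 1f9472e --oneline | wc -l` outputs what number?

7

Walking parent pointers from 1f9472e: reachable set = {0704d41, 1f9472e, 49183d7, 9f40167, 9f6a7d0, a6e08a0, c12eceb}.
That is 7 commits.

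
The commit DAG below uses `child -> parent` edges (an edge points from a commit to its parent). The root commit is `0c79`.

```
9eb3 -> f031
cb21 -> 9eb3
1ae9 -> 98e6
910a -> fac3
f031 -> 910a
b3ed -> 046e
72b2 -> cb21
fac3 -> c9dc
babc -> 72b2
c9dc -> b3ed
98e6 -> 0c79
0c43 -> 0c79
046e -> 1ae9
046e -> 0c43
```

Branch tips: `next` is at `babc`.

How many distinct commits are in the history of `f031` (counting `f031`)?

10

Walking parent pointers from f031: reachable set = {046e, 0c43, 0c79, 1ae9, 910a, 98e6, b3ed, c9dc, f031, fac3}.
That is 10 commits.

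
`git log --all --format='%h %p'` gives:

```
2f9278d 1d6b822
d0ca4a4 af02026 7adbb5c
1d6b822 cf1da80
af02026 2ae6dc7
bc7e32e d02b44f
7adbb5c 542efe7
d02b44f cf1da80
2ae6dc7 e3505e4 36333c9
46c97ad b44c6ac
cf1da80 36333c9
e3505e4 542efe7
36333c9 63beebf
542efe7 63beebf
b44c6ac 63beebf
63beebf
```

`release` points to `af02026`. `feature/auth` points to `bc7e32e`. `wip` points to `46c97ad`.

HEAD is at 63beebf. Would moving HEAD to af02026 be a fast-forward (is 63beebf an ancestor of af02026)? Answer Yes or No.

Yes

A fast-forward from 63beebf to af02026 is possible iff 63beebf is an ancestor of af02026.
Ancestors of af02026: {2ae6dc7, 36333c9, 542efe7, 63beebf, af02026, e3505e4}.
63beebf is among them, so fast-forward is possible.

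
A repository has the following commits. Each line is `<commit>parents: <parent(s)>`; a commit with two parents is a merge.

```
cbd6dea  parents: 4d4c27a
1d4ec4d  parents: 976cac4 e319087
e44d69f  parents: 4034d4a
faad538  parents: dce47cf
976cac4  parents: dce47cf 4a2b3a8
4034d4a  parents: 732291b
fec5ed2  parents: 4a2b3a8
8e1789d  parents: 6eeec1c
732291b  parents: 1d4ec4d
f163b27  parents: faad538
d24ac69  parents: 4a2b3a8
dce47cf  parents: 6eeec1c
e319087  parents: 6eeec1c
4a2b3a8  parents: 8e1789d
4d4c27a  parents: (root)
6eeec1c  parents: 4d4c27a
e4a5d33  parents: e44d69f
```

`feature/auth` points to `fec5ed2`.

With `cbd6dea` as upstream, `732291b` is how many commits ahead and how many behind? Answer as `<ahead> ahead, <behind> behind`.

8 ahead, 1 behind

Reachable from 732291b: {1d4ec4d, 4a2b3a8, 4d4c27a, 6eeec1c, 732291b, 8e1789d, 976cac4, dce47cf, e319087}.
Reachable from cbd6dea: {4d4c27a, cbd6dea}.
Only in 732291b's history (ahead): {1d4ec4d, 4a2b3a8, 6eeec1c, 732291b, 8e1789d, 976cac4, dce47cf, e319087} — 8.
Only in cbd6dea's history (behind): {cbd6dea} — 1.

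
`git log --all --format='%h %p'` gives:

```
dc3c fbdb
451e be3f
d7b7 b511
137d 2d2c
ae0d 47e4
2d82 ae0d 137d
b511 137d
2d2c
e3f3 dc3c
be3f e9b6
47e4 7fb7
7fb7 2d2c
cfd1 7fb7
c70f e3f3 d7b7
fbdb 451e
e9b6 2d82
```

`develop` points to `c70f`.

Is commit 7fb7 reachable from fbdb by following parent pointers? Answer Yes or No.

Ancestors of fbdb (commits reachable by following parents): {137d, 2d2c, 2d82, 451e, 47e4, 7fb7, ae0d, be3f, e9b6, fbdb}.
7fb7 is in that set, so it is an ancestor of fbdb.

Yes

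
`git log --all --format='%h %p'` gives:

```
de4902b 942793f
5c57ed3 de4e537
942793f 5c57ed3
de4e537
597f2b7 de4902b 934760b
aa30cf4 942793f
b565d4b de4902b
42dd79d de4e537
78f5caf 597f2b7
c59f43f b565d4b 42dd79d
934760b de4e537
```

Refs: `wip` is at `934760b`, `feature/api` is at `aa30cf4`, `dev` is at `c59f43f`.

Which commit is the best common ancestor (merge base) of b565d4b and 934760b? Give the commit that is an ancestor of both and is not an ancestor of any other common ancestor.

Ancestors of b565d4b: {5c57ed3, 942793f, b565d4b, de4902b, de4e537}.
Ancestors of 934760b: {934760b, de4e537}.
Common ancestors: {de4e537}.
The only common ancestor is de4e537, so it is the merge base.

de4e537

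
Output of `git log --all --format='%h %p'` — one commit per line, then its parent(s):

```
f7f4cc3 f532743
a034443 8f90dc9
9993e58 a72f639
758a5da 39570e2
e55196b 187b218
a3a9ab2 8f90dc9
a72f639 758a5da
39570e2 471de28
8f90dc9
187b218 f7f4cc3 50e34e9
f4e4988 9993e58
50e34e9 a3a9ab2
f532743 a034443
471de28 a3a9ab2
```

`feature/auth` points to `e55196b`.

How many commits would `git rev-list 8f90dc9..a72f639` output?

Reachable from a72f639: {39570e2, 471de28, 758a5da, 8f90dc9, a3a9ab2, a72f639}.
Reachable from 8f90dc9: {8f90dc9}.
In a72f639's history but not 8f90dc9's: {39570e2, 471de28, 758a5da, a3a9ab2, a72f639} — 5 commits.

5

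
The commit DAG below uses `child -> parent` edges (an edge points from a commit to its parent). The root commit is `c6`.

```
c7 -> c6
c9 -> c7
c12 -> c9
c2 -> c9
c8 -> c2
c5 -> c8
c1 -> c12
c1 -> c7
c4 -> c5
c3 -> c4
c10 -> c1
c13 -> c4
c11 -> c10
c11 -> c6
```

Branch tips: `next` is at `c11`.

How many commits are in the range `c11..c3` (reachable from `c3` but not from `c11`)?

5

Reachable from c3: {c2, c3, c4, c5, c6, c7, c8, c9}.
Reachable from c11: {c1, c10, c11, c12, c6, c7, c9}.
In c3's history but not c11's: {c2, c3, c4, c5, c8} — 5 commits.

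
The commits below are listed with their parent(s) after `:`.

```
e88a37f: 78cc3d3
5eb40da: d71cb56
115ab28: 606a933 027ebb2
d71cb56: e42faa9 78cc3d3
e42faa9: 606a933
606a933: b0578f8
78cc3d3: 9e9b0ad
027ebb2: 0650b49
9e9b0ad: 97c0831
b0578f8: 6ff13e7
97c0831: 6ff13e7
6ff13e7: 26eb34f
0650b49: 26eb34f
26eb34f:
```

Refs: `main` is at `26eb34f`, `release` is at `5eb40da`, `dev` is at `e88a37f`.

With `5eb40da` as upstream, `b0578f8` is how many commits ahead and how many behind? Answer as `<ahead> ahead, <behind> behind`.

Reachable from b0578f8: {26eb34f, 6ff13e7, b0578f8}.
Reachable from 5eb40da: {26eb34f, 5eb40da, 606a933, 6ff13e7, 78cc3d3, 97c0831, 9e9b0ad, b0578f8, d71cb56, e42faa9}.
Only in b0578f8's history (ahead): {} — 0.
Only in 5eb40da's history (behind): {5eb40da, 606a933, 78cc3d3, 97c0831, 9e9b0ad, d71cb56, e42faa9} — 7.

0 ahead, 7 behind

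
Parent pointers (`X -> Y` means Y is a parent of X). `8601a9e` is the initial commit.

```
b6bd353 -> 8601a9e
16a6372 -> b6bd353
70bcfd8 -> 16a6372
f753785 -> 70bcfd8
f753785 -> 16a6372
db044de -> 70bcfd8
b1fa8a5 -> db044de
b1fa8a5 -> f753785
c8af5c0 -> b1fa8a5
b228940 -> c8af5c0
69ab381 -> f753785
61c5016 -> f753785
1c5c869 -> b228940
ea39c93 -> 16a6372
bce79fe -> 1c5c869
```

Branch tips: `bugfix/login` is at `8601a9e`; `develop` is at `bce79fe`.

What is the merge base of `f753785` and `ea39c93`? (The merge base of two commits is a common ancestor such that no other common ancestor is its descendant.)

Ancestors of f753785: {16a6372, 70bcfd8, 8601a9e, b6bd353, f753785}.
Ancestors of ea39c93: {16a6372, 8601a9e, b6bd353, ea39c93}.
Common ancestors: {16a6372, 8601a9e, b6bd353}.
Among these, 16a6372 is not an ancestor of any other common ancestor — it is the merge base.

16a6372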